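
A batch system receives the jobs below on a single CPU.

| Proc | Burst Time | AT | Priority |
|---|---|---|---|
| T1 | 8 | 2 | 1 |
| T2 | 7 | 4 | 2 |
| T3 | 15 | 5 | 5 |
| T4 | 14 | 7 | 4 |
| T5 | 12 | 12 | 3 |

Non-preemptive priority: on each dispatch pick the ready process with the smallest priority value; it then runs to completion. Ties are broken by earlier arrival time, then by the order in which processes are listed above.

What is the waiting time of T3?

38

Gantt: | idle 0-2 | T1 2-10 | T2 10-17 | T5 17-29 | T4 29-43 | T3 43-58 |
Completion: T1=10  T2=17  T3=58  T4=43  T5=29
Turnaround (C−A): T1=8  T2=13  T3=53  T4=36  T5=17
Waiting(T3) = turnaround − burst = 53 − 15 = 38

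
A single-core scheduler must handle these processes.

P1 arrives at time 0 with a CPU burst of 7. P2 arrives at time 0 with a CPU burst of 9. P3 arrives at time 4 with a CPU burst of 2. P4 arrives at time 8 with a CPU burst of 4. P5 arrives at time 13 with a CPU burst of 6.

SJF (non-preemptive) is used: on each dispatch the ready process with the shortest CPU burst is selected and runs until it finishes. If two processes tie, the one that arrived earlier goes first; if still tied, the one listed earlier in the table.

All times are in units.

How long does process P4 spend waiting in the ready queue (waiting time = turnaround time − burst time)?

Schedule: | P1 0-7 | P3 7-9 | P4 9-13 | P5 13-19 | P2 19-28 |
Completion: P1=7  P2=28  P3=9  P4=13  P5=19
Waiting(P4) = turnaround − burst = 5 − 4 = 1

1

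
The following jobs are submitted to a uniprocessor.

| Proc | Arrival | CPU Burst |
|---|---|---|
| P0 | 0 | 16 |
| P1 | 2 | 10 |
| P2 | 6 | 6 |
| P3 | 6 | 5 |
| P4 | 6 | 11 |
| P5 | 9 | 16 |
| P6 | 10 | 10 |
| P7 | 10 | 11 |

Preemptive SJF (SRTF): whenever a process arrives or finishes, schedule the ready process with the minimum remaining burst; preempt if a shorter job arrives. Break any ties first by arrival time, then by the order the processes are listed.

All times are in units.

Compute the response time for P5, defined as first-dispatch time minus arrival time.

Schedule: | P0 0-2 | P1 2-6 | P3 6-11 | P1 11-17 | P2 17-23 | P6 23-33 | P4 33-44 | P7 44-55 | P0 55-69 | P5 69-85 |
Completion: P0=69  P1=17  P2=23  P3=11  P4=44  P5=85  P6=33  P7=55
Turnaround (C−A): P0=69  P1=15  P2=17  P3=5  P4=38  P5=76  P6=23  P7=45
Response(P5) = first start − arrival = 69 − 9 = 60

60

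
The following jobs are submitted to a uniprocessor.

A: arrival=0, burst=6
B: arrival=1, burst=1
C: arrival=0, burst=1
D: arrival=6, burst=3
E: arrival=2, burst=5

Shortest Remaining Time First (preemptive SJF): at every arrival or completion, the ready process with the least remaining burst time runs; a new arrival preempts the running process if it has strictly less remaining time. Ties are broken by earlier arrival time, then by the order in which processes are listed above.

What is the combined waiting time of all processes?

11

Gantt: | C 0-1 | B 1-2 | E 2-7 | D 7-10 | A 10-16 |
Completion: A=16  B=2  C=1  D=10  E=7
Turnaround (C−A): A=16  B=1  C=1  D=4  E=5
Waiting = turnaround − burst: A=10, B=0, C=0, D=1, E=0
Total waiting = 10 + 0 + 0 + 1 + 0 = 11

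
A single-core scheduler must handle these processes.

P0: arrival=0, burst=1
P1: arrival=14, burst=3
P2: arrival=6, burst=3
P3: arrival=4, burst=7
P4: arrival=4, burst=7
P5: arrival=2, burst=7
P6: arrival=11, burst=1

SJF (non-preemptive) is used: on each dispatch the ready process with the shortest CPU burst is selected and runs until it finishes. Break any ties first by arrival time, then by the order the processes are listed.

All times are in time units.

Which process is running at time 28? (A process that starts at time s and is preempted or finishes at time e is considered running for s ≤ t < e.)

P4

Gantt: | P0 0-1 | idle 1-2 | P5 2-9 | P2 9-12 | P6 12-13 | P3 13-20 | P1 20-23 | P4 23-30 |
Completion: P0=1  P1=23  P2=12  P3=20  P4=30  P5=9  P6=13
Turnaround (C−A): P0=1  P1=9  P2=6  P3=16  P4=26  P5=7  P6=2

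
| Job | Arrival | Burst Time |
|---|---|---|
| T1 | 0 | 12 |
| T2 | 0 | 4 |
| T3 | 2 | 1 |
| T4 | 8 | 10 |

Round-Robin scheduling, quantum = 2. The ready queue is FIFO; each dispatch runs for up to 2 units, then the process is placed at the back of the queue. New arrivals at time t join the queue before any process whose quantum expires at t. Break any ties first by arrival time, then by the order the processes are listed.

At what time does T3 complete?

Schedule: | T1 0-2 | T2 2-4 | T3 4-5 | T1 5-7 | T2 7-9 | T1 9-11 | T4 11-13 | T1 13-15 | T4 15-17 | T1 17-19 | T4 19-21 | T1 21-23 | T4 23-27 |
Completion: T1=23  T2=9  T3=5  T4=27
Turnaround (C−A): T1=23  T2=9  T3=3  T4=19

5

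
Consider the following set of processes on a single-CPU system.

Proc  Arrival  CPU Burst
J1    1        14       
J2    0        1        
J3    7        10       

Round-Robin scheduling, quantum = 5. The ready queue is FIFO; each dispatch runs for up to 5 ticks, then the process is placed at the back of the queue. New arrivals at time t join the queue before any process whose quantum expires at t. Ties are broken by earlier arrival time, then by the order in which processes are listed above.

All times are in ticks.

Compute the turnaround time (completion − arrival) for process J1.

Gantt: | J2 0-1 | J1 1-11 | J3 11-16 | J1 16-20 | J3 20-25 |
Completion: J1=20  J2=1  J3=25
Turnaround(J1) = completion − arrival = 20 − 1 = 19

19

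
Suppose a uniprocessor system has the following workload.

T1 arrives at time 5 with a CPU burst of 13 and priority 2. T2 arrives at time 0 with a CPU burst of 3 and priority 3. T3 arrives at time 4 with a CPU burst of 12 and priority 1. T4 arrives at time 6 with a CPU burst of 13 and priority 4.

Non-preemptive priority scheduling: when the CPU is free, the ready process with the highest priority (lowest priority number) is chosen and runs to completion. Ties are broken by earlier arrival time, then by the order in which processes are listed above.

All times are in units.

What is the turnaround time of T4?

Timeline: | T2 0-3 | idle 3-4 | T3 4-16 | T1 16-29 | T4 29-42 |
Completion: T1=29  T2=3  T3=16  T4=42
Turnaround (C−A): T1=24  T2=3  T3=12  T4=36
Turnaround(T4) = completion − arrival = 42 − 6 = 36

36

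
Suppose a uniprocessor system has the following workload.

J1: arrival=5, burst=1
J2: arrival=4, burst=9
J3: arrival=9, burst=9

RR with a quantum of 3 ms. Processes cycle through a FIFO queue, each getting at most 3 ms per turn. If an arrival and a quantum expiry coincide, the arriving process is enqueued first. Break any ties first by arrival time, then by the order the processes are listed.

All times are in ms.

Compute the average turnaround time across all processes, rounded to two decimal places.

Gantt: | idle 0-4 | J2 4-7 | J1 7-8 | J2 8-11 | J3 11-14 | J2 14-17 | J3 17-23 |
Completion: J1=8  J2=17  J3=23
Turnaround times: J1=3, J2=13, J3=14
Average turnaround = (3+13+14) / 3 = 30/3 = 10.00

10.00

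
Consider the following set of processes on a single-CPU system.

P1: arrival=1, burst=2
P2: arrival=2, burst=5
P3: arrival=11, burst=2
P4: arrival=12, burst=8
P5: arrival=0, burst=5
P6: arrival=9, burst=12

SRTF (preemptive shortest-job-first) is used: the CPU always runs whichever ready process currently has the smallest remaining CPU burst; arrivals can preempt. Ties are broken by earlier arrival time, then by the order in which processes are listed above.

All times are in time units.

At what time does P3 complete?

14

Gantt: | P5 0-1 | P1 1-3 | P5 3-7 | P2 7-12 | P3 12-14 | P4 14-22 | P6 22-34 |
Completion: P1=3  P2=12  P3=14  P4=22  P5=7  P6=34
Turnaround (C−A): P1=2  P2=10  P3=3  P4=10  P5=7  P6=25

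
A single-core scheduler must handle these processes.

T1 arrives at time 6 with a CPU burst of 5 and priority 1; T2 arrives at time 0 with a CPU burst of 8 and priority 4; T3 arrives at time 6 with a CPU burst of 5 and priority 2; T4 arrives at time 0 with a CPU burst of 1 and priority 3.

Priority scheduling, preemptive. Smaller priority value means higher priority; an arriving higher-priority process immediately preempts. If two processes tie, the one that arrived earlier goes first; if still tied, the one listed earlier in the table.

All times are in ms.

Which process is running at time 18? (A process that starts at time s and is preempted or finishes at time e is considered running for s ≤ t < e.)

Timeline: | T4 0-1 | T2 1-6 | T1 6-11 | T3 11-16 | T2 16-19 |
Completion: T1=11  T2=19  T3=16  T4=1
Turnaround (C−A): T1=5  T2=19  T3=10  T4=1

T2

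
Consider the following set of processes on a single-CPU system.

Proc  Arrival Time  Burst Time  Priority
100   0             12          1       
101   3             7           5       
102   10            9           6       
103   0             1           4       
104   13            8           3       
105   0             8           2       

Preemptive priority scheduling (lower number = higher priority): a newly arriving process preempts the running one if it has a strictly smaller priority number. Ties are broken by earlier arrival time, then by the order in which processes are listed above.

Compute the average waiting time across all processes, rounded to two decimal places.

Timeline: | 100 0-12 | 105 12-20 | 104 20-28 | 103 28-29 | 101 29-36 | 102 36-45 |
Completion: 100=12  101=36  102=45  103=29  104=28  105=20
Waiting times: 100=0, 101=26, 102=26, 103=28, 104=7, 105=12
Average waiting = (0+26+26+28+7+12) / 6 = 99/6 = 16.50

16.50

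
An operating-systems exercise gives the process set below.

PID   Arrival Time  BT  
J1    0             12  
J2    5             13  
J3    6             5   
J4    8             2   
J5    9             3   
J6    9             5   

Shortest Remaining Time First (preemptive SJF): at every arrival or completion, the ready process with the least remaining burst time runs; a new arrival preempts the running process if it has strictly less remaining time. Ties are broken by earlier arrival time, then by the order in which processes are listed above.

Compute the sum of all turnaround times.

90

Timeline: | J1 0-6 | J3 6-8 | J4 8-10 | J3 10-13 | J5 13-16 | J6 16-21 | J1 21-27 | J2 27-40 |
Completion: J1=27  J2=40  J3=13  J4=10  J5=16  J6=21
Turnaround = completion − arrival: J1=27, J2=35, J3=7, J4=2, J5=7, J6=12
Total turnaround = 27 + 35 + 7 + 2 + 7 + 12 = 90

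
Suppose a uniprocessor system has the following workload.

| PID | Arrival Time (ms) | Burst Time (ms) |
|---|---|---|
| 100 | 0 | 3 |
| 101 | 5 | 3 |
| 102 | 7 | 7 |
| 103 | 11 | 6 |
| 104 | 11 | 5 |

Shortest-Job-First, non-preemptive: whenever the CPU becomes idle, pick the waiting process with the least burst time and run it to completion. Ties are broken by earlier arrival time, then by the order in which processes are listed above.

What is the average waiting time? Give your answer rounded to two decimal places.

2.80

Timeline: | 100 0-3 | idle 3-5 | 101 5-8 | 102 8-15 | 104 15-20 | 103 20-26 |
Completion: 100=3  101=8  102=15  103=26  104=20
Waiting times: 100=0, 101=0, 102=1, 103=9, 104=4
Average waiting = (0+0+1+9+4) / 5 = 14/5 = 2.80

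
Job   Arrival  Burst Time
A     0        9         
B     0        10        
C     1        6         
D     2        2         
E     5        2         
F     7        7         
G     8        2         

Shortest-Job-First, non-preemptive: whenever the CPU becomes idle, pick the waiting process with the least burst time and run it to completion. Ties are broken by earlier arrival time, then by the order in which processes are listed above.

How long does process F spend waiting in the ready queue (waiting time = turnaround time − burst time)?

14

Timeline: | A 0-9 | D 9-11 | E 11-13 | G 13-15 | C 15-21 | F 21-28 | B 28-38 |
Completion: A=9  B=38  C=21  D=11  E=13  F=28  G=15
Waiting(F) = turnaround − burst = 21 − 7 = 14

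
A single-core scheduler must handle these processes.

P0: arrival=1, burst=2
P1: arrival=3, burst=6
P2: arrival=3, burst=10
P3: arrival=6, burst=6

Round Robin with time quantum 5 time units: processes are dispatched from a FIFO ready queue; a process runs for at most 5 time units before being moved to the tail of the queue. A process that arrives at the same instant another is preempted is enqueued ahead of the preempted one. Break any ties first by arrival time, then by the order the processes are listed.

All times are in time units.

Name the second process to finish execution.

Schedule: | idle 0-1 | P0 1-3 | P1 3-8 | P2 8-13 | P3 13-18 | P1 18-19 | P2 19-24 | P3 24-25 |
Completion: P0=3  P1=19  P2=24  P3=25
Turnaround (C−A): P0=2  P1=16  P2=21  P3=19
Finish order: P0 → P1 → P2 → P3

P1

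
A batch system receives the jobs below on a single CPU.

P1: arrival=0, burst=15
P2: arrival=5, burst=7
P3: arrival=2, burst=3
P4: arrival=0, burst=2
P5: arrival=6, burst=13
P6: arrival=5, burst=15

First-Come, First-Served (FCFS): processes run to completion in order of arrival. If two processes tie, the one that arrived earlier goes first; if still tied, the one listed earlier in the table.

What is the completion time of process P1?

Timeline: | P1 0-15 | P4 15-17 | P3 17-20 | P2 20-27 | P6 27-42 | P5 42-55 |
Completion: P1=15  P2=27  P3=20  P4=17  P5=55  P6=42

15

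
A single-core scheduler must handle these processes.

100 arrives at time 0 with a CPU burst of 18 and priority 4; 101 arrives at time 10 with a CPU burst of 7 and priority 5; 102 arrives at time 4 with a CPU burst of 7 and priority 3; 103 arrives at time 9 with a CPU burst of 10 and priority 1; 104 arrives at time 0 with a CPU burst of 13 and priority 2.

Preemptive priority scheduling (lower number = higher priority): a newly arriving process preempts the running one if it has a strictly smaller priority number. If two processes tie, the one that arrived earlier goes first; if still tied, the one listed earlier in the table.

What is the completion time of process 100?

48

Timeline: | 104 0-9 | 103 9-19 | 104 19-23 | 102 23-30 | 100 30-48 | 101 48-55 |
Completion: 100=48  101=55  102=30  103=19  104=23
Turnaround (C−A): 100=48  101=45  102=26  103=10  104=23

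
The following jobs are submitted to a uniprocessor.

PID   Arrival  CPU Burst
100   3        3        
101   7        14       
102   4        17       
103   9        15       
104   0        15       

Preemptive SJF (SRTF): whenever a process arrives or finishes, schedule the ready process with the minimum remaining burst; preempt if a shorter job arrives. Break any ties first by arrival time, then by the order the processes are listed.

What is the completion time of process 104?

18

Schedule: | 104 0-3 | 100 3-6 | 104 6-18 | 101 18-32 | 103 32-47 | 102 47-64 |
Completion: 100=6  101=32  102=64  103=47  104=18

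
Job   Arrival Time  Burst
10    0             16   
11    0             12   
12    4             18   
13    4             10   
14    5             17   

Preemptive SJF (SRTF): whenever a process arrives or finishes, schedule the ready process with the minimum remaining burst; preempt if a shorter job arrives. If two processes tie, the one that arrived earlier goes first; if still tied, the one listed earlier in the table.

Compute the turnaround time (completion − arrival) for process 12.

69

Gantt: | 11 0-12 | 13 12-22 | 10 22-38 | 14 38-55 | 12 55-73 |
Completion: 10=38  11=12  12=73  13=22  14=55
Turnaround (C−A): 10=38  11=12  12=69  13=18  14=50
Turnaround(12) = completion − arrival = 73 − 4 = 69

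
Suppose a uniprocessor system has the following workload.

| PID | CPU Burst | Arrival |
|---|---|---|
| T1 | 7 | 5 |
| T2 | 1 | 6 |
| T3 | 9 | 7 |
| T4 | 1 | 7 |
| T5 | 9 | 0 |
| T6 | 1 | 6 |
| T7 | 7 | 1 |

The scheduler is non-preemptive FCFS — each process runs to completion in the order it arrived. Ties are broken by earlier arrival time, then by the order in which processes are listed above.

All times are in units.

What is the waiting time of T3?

Timeline: | T5 0-9 | T7 9-16 | T1 16-23 | T2 23-24 | T6 24-25 | T3 25-34 | T4 34-35 |
Completion: T1=23  T2=24  T3=34  T4=35  T5=9  T6=25  T7=16
Turnaround (C−A): T1=18  T2=18  T3=27  T4=28  T5=9  T6=19  T7=15
Waiting(T3) = turnaround − burst = 27 − 9 = 18

18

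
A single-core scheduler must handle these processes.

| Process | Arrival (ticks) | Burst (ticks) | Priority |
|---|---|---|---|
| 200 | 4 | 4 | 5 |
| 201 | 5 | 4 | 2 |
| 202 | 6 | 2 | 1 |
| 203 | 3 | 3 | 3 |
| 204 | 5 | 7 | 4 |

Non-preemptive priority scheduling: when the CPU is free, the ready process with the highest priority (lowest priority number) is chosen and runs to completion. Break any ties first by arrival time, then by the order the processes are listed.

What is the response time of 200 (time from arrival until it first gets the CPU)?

Schedule: | idle 0-3 | 203 3-6 | 202 6-8 | 201 8-12 | 204 12-19 | 200 19-23 |
Completion: 200=23  201=12  202=8  203=6  204=19
Turnaround (C−A): 200=19  201=7  202=2  203=3  204=14
Response(200) = first start − arrival = 19 − 4 = 15

15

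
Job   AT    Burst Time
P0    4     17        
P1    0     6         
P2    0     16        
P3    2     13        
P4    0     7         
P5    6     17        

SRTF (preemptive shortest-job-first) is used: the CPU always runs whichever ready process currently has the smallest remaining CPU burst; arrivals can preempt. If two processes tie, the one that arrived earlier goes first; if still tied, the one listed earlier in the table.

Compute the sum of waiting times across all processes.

134

Schedule: | P1 0-6 | P4 6-13 | P3 13-26 | P2 26-42 | P0 42-59 | P5 59-76 |
Completion: P0=59  P1=6  P2=42  P3=26  P4=13  P5=76
Turnaround (C−A): P0=55  P1=6  P2=42  P3=24  P4=13  P5=70
Waiting = turnaround − burst: P0=38, P1=0, P2=26, P3=11, P4=6, P5=53
Total waiting = 38 + 0 + 26 + 11 + 6 + 53 = 134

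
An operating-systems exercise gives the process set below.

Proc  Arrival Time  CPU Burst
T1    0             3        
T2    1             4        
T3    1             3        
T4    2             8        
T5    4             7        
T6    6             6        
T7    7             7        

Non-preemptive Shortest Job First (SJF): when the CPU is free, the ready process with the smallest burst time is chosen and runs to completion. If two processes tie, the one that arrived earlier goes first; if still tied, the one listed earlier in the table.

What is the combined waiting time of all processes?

67

Schedule: | T1 0-3 | T3 3-6 | T2 6-10 | T6 10-16 | T5 16-23 | T7 23-30 | T4 30-38 |
Completion: T1=3  T2=10  T3=6  T4=38  T5=23  T6=16  T7=30
Turnaround (C−A): T1=3  T2=9  T3=5  T4=36  T5=19  T6=10  T7=23
Waiting = turnaround − burst: T1=0, T2=5, T3=2, T4=28, T5=12, T6=4, T7=16
Total waiting = 0 + 5 + 2 + 28 + 12 + 4 + 16 = 67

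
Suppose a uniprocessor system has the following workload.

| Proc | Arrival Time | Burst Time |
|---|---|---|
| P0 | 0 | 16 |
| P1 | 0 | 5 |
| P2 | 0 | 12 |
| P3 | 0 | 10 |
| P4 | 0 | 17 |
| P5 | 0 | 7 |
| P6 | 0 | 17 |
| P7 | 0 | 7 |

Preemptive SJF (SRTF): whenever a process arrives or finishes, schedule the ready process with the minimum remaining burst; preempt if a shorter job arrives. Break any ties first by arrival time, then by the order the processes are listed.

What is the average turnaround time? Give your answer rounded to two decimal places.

41.00

Gantt: | P1 0-5 | P5 5-12 | P7 12-19 | P3 19-29 | P2 29-41 | P0 41-57 | P4 57-74 | P6 74-91 |
Completion: P0=57  P1=5  P2=41  P3=29  P4=74  P5=12  P6=91  P7=19
Turnaround times: P0=57, P1=5, P2=41, P3=29, P4=74, P5=12, P6=91, P7=19
Average turnaround = (57+5+41+29+74+12+91+19) / 8 = 328/8 = 41.00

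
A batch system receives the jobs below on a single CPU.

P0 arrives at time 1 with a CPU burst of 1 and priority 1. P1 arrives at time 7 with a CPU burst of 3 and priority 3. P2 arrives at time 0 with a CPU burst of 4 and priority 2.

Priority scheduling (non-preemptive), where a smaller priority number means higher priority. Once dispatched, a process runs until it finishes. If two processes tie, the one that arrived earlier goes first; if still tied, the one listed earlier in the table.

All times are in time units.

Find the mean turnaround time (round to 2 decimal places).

Timeline: | P2 0-4 | P0 4-5 | idle 5-7 | P1 7-10 |
Completion: P0=5  P1=10  P2=4
Turnaround times: P0=4, P1=3, P2=4
Average turnaround = (4+3+4) / 3 = 11/3 = 3.67

3.67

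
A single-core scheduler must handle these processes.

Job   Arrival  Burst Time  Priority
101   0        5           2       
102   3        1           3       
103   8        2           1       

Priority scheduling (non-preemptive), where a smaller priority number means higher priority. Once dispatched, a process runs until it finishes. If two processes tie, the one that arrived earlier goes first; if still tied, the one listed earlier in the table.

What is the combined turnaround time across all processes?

10

Schedule: | 101 0-5 | 102 5-6 | idle 6-8 | 103 8-10 |
Completion: 101=5  102=6  103=10
Turnaround = completion − arrival: 101=5, 102=3, 103=2
Total turnaround = 5 + 3 + 2 = 10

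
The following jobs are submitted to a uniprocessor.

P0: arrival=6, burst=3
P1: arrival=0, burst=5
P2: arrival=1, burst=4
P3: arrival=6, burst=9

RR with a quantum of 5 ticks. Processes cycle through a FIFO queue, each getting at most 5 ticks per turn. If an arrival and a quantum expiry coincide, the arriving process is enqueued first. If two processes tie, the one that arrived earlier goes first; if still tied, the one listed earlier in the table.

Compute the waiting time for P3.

6

Timeline: | P1 0-5 | P2 5-9 | P0 9-12 | P3 12-21 |
Completion: P0=12  P1=5  P2=9  P3=21
Turnaround (C−A): P0=6  P1=5  P2=8  P3=15
Waiting(P3) = turnaround − burst = 15 − 9 = 6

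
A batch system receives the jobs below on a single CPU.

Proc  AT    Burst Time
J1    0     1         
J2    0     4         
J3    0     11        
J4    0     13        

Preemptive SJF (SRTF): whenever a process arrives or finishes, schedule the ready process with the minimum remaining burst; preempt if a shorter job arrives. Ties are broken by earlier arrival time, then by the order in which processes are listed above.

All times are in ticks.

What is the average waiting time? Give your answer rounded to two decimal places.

Schedule: | J1 0-1 | J2 1-5 | J3 5-16 | J4 16-29 |
Completion: J1=1  J2=5  J3=16  J4=29
Waiting times: J1=0, J2=1, J3=5, J4=16
Average waiting = (0+1+5+16) / 4 = 22/4 = 5.50

5.50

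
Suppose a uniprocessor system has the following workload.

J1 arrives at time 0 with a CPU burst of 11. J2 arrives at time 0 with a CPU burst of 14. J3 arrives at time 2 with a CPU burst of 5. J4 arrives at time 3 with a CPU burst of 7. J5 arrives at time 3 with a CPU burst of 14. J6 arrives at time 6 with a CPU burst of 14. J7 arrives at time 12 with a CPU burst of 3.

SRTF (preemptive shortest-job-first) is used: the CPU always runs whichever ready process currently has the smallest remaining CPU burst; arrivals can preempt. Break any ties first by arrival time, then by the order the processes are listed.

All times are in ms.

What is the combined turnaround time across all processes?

Gantt: | J1 0-2 | J3 2-7 | J4 7-14 | J7 14-17 | J1 17-26 | J2 26-40 | J5 40-54 | J6 54-68 |
Completion: J1=26  J2=40  J3=7  J4=14  J5=54  J6=68  J7=17
Turnaround (C−A): J1=26  J2=40  J3=5  J4=11  J5=51  J6=62  J7=5
Turnaround = completion − arrival: J1=26, J2=40, J3=5, J4=11, J5=51, J6=62, J7=5
Total turnaround = 26 + 40 + 5 + 11 + 51 + 62 + 5 = 200

200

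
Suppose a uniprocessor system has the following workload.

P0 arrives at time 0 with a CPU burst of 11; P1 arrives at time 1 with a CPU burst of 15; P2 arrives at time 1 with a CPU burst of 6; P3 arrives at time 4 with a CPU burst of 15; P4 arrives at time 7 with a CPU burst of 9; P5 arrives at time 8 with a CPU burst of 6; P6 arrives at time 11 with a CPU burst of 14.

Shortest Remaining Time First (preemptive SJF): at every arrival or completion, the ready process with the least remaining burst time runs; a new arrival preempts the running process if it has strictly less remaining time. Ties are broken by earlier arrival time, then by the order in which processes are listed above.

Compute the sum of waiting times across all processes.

Gantt: | P0 0-1 | P2 1-7 | P4 7-8 | P5 8-14 | P4 14-22 | P0 22-32 | P6 32-46 | P1 46-61 | P3 61-76 |
Completion: P0=32  P1=61  P2=7  P3=76  P4=22  P5=14  P6=46
Waiting = turnaround − burst: P0=21, P1=45, P2=0, P3=57, P4=6, P5=0, P6=21
Total waiting = 21 + 45 + 0 + 57 + 6 + 0 + 21 = 150

150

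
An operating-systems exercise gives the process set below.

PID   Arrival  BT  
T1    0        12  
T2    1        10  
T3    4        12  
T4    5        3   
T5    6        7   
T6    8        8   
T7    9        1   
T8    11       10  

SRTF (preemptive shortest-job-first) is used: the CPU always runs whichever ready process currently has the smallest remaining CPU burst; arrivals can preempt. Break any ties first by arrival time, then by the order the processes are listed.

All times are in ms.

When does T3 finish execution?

Gantt: | T1 0-1 | T2 1-5 | T4 5-8 | T2 8-9 | T7 9-10 | T2 10-15 | T5 15-22 | T6 22-30 | T8 30-40 | T1 40-51 | T3 51-63 |
Completion: T1=51  T2=15  T3=63  T4=8  T5=22  T6=30  T7=10  T8=40

63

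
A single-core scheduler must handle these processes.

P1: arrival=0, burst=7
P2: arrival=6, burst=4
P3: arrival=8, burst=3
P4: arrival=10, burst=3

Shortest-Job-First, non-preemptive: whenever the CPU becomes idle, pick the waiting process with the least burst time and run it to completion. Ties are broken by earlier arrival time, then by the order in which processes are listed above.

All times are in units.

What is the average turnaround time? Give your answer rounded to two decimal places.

Schedule: | P1 0-7 | P2 7-11 | P3 11-14 | P4 14-17 |
Completion: P1=7  P2=11  P3=14  P4=17
Turnaround times: P1=7, P2=5, P3=6, P4=7
Average turnaround = (7+5+6+7) / 4 = 25/4 = 6.25

6.25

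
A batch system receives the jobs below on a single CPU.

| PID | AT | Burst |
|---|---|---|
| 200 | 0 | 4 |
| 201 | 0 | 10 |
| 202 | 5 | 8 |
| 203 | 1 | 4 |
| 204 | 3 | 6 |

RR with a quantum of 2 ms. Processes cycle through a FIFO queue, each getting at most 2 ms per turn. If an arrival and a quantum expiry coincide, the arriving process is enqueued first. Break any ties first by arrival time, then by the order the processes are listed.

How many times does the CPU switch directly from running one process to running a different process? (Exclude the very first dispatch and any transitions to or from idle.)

15

Timeline: | 200 0-2 | 201 2-4 | 203 4-6 | 200 6-8 | 204 8-10 | 201 10-12 | 202 12-14 | 203 14-16 | 204 16-18 | 201 18-20 | 202 20-22 | 204 22-24 | 201 24-26 | 202 26-28 | 201 28-30 | 202 30-32 |
Completion: 200=8  201=30  202=32  203=16  204=24
Turnaround (C−A): 200=8  201=30  202=27  203=15  204=21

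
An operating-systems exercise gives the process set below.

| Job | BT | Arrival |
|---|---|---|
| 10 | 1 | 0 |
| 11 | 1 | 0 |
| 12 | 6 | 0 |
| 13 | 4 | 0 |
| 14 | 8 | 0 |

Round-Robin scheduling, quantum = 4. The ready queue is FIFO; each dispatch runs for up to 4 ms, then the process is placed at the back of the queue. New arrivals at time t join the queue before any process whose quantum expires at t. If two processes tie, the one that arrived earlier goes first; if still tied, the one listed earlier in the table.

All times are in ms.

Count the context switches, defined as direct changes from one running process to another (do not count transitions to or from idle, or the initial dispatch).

6

Gantt: | 10 0-1 | 11 1-2 | 12 2-6 | 13 6-10 | 14 10-14 | 12 14-16 | 14 16-20 |
Completion: 10=1  11=2  12=16  13=10  14=20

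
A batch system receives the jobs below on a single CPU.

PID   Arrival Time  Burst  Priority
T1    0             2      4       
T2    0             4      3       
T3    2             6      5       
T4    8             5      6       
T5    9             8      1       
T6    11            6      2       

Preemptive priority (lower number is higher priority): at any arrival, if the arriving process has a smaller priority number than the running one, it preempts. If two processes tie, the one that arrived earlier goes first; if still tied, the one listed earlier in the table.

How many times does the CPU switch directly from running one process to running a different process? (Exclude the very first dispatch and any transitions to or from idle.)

6

Schedule: | T2 0-4 | T1 4-6 | T3 6-9 | T5 9-17 | T6 17-23 | T3 23-26 | T4 26-31 |
Completion: T1=6  T2=4  T3=26  T4=31  T5=17  T6=23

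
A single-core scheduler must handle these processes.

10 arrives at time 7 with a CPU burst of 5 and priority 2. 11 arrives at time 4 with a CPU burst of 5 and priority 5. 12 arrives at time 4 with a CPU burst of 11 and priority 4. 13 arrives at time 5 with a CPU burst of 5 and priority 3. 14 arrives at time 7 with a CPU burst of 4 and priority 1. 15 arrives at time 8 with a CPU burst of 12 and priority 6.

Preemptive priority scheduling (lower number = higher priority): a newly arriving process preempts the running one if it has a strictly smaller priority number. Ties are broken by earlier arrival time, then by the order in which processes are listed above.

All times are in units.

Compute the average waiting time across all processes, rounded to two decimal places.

Gantt: | idle 0-4 | 12 4-5 | 13 5-7 | 14 7-11 | 10 11-16 | 13 16-19 | 12 19-29 | 11 29-34 | 15 34-46 |
Completion: 10=16  11=34  12=29  13=19  14=11  15=46
Turnaround (C−A): 10=9  11=30  12=25  13=14  14=4  15=38
Waiting times: 10=4, 11=25, 12=14, 13=9, 14=0, 15=26
Average waiting = (4+25+14+9+0+26) / 6 = 78/6 = 13.00

13.00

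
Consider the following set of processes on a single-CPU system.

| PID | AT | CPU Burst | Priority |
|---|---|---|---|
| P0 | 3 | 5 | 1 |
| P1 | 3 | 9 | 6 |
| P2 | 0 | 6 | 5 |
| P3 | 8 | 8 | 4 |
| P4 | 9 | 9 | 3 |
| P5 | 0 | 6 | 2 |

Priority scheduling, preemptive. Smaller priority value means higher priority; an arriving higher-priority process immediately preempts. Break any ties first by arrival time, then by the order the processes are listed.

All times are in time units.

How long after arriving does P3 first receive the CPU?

Timeline: | P5 0-3 | P0 3-8 | P5 8-11 | P4 11-20 | P3 20-28 | P2 28-34 | P1 34-43 |
Completion: P0=8  P1=43  P2=34  P3=28  P4=20  P5=11
Response(P3) = first start − arrival = 20 − 8 = 12

12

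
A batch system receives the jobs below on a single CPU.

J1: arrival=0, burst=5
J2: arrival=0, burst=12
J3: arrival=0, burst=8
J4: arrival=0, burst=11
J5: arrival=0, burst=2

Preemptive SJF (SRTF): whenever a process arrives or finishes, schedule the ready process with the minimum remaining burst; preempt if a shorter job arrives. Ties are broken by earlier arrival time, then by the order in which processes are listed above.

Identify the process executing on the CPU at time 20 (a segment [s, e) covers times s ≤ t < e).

J4

Gantt: | J5 0-2 | J1 2-7 | J3 7-15 | J4 15-26 | J2 26-38 |
Completion: J1=7  J2=38  J3=15  J4=26  J5=2
Turnaround (C−A): J1=7  J2=38  J3=15  J4=26  J5=2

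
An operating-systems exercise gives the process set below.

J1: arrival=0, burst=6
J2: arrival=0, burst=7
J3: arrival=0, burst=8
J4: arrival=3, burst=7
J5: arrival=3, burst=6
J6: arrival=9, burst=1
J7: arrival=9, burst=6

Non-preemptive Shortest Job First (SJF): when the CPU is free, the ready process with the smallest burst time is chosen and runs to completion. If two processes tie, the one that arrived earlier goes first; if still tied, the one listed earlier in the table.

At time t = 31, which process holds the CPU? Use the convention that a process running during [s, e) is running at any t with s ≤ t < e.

Schedule: | J1 0-6 | J5 6-12 | J6 12-13 | J7 13-19 | J2 19-26 | J4 26-33 | J3 33-41 |
Completion: J1=6  J2=26  J3=41  J4=33  J5=12  J6=13  J7=19
Turnaround (C−A): J1=6  J2=26  J3=41  J4=30  J5=9  J6=4  J7=10

J4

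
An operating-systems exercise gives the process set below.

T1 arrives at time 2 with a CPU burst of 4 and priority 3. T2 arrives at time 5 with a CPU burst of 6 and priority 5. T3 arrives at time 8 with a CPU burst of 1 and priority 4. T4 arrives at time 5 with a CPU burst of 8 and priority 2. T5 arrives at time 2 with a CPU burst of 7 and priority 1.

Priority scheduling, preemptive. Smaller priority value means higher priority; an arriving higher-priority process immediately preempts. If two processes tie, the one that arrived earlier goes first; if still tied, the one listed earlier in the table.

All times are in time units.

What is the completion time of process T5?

Gantt: | idle 0-2 | T5 2-9 | T4 9-17 | T1 17-21 | T3 21-22 | T2 22-28 |
Completion: T1=21  T2=28  T3=22  T4=17  T5=9
Turnaround (C−A): T1=19  T2=23  T3=14  T4=12  T5=7

9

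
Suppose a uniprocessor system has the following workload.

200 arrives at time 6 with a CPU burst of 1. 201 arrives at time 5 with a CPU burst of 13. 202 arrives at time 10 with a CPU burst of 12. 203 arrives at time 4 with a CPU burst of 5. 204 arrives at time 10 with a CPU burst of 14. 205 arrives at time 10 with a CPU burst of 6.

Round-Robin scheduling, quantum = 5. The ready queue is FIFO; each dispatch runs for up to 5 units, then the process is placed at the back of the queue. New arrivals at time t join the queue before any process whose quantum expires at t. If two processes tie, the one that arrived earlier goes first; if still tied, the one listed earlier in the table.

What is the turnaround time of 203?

5

Gantt: | idle 0-4 | 203 4-9 | 201 9-14 | 200 14-15 | 202 15-20 | 204 20-25 | 205 25-30 | 201 30-35 | 202 35-40 | 204 40-45 | 205 45-46 | 201 46-49 | 202 49-51 | 204 51-55 |
Completion: 200=15  201=49  202=51  203=9  204=55  205=46
Turnaround (C−A): 200=9  201=44  202=41  203=5  204=45  205=36
Turnaround(203) = completion − arrival = 9 − 4 = 5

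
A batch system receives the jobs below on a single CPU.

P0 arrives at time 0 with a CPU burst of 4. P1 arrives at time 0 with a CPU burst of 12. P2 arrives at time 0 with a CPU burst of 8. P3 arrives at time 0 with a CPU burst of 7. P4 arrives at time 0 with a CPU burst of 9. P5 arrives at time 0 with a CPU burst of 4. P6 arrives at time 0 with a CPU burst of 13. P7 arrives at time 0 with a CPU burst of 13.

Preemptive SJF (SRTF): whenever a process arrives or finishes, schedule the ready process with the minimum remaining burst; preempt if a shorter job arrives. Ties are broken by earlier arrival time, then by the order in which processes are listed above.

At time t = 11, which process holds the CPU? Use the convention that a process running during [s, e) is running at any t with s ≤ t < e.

Timeline: | P0 0-4 | P5 4-8 | P3 8-15 | P2 15-23 | P4 23-32 | P1 32-44 | P6 44-57 | P7 57-70 |
Completion: P0=4  P1=44  P2=23  P3=15  P4=32  P5=8  P6=57  P7=70

P3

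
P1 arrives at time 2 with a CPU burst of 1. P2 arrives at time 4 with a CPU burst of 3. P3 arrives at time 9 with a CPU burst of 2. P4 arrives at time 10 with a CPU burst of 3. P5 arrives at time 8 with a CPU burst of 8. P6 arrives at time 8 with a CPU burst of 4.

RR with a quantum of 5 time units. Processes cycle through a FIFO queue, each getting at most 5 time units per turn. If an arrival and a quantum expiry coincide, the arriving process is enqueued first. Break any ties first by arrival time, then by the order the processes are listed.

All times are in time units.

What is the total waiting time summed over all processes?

31

Schedule: | idle 0-2 | P1 2-3 | idle 3-4 | P2 4-7 | idle 7-8 | P5 8-13 | P6 13-17 | P3 17-19 | P4 19-22 | P5 22-25 |
Completion: P1=3  P2=7  P3=19  P4=22  P5=25  P6=17
Waiting = turnaround − burst: P1=0, P2=0, P3=8, P4=9, P5=9, P6=5
Total waiting = 0 + 0 + 8 + 9 + 9 + 5 = 31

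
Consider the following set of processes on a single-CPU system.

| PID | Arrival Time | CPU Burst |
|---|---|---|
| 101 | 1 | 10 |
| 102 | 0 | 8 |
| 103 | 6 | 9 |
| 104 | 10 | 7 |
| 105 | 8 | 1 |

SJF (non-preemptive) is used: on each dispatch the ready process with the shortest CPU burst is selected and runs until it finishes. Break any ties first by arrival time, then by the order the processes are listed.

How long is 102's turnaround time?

Timeline: | 102 0-8 | 105 8-9 | 103 9-18 | 104 18-25 | 101 25-35 |
Completion: 101=35  102=8  103=18  104=25  105=9
Turnaround (C−A): 101=34  102=8  103=12  104=15  105=1
Turnaround(102) = completion − arrival = 8 − 0 = 8

8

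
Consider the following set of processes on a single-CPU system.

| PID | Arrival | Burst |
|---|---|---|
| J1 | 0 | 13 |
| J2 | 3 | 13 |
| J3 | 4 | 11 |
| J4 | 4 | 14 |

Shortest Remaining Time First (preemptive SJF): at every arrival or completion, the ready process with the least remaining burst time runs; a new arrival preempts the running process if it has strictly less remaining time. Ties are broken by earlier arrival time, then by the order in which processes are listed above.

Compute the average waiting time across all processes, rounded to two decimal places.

15.75

Gantt: | J1 0-13 | J3 13-24 | J2 24-37 | J4 37-51 |
Completion: J1=13  J2=37  J3=24  J4=51
Waiting times: J1=0, J2=21, J3=9, J4=33
Average waiting = (0+21+9+33) / 4 = 63/4 = 15.75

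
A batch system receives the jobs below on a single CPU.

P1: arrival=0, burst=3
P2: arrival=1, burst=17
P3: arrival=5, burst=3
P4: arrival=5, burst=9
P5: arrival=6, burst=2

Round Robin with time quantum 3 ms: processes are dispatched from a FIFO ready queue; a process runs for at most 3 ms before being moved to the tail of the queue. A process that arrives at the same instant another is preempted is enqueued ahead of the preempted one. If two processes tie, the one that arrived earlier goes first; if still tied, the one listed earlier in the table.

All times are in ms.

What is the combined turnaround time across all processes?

Gantt: | P1 0-3 | P2 3-6 | P3 6-9 | P4 9-12 | P5 12-14 | P2 14-17 | P4 17-20 | P2 20-23 | P4 23-26 | P2 26-34 |
Completion: P1=3  P2=34  P3=9  P4=26  P5=14
Turnaround = completion − arrival: P1=3, P2=33, P3=4, P4=21, P5=8
Total turnaround = 3 + 33 + 4 + 21 + 8 = 69

69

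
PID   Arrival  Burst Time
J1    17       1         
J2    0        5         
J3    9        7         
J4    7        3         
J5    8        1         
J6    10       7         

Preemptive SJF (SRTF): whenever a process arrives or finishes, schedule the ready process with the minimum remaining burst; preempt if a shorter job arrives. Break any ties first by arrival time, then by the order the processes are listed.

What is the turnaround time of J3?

9

Gantt: | J2 0-5 | idle 5-7 | J4 7-8 | J5 8-9 | J4 9-11 | J3 11-18 | J1 18-19 | J6 19-26 |
Completion: J1=19  J2=5  J3=18  J4=11  J5=9  J6=26
Turnaround(J3) = completion − arrival = 18 − 9 = 9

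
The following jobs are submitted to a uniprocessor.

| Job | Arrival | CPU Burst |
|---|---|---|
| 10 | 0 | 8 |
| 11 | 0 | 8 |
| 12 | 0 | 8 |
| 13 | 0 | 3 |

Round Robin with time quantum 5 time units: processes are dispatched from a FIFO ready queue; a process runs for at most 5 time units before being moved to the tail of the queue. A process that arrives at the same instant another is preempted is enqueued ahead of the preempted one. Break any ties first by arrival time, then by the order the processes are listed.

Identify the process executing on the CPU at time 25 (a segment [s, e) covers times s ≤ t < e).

Timeline: | 10 0-5 | 11 5-10 | 12 10-15 | 13 15-18 | 10 18-21 | 11 21-24 | 12 24-27 |
Completion: 10=21  11=24  12=27  13=18
Turnaround (C−A): 10=21  11=24  12=27  13=18

12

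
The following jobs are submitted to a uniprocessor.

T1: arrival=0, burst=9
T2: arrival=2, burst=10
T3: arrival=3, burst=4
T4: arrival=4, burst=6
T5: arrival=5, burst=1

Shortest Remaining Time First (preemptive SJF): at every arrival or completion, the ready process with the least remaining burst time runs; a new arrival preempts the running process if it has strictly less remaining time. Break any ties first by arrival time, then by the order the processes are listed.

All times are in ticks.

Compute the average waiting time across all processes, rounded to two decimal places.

6.80

Timeline: | T1 0-3 | T3 3-5 | T5 5-6 | T3 6-8 | T1 8-14 | T4 14-20 | T2 20-30 |
Completion: T1=14  T2=30  T3=8  T4=20  T5=6
Turnaround (C−A): T1=14  T2=28  T3=5  T4=16  T5=1
Waiting times: T1=5, T2=18, T3=1, T4=10, T5=0
Average waiting = (5+18+1+10+0) / 5 = 34/5 = 6.80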